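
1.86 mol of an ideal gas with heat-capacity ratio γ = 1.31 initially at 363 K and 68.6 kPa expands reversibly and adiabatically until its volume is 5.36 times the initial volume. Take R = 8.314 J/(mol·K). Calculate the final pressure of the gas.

V₁ = nRT₁/P₁ = 1.86×8.314×363/68.6 = 81.8 L.
Adiabatic: TV^(γ−1) = const ⇒ T₂ = 363×(0.187)^0.310 = 216 K; PV^γ = const ⇒ P₂ = 7.61 kPa.

7.61 kPa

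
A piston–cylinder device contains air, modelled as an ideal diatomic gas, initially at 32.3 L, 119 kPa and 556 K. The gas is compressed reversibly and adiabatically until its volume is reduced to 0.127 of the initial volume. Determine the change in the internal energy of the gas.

n = P₁V₁/(RT₁) = 119×32.3/(8.314×556) = 0.832 mol.
Adiabatic: TV^(γ−1) = const ⇒ T₂ = 556×(7.87)^0.400 = 1270 K; PV^γ = const ⇒ P₂ = 2140 kPa.
For an ideal gas ΔU = nCvΔT with Cv = (5/2)R = 20.8 J/(mol·K).
ΔU = 0.832×20.8×(1270−556) = 12300 J.

12300 J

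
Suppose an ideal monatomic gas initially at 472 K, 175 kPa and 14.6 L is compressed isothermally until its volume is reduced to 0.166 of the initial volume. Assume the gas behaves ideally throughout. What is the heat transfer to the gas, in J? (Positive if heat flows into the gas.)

-4590 J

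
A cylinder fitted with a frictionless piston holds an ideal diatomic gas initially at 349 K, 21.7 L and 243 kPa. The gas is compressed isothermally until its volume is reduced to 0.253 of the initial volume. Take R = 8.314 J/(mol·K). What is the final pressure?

Isothermal: T stays 349 K; PV = const ⇒ V₂ = 5.49 L, P₂ = 960 kPa.

960 kPa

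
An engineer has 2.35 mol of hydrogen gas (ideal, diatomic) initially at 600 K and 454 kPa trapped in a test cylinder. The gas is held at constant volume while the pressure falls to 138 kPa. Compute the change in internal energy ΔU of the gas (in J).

-20400 J

V₁ = nRT₁/P₁ = 2.35×8.314×600/454 = 25.8 L.
Isochoric: V stays 25.8 L; P/T = const ⇒ T₂ = 182 K, P₂ = 138 kPa.
For an ideal gas ΔU = nCvΔT with Cv = (5/2)R = 20.8 J/(mol·K).
ΔU = 2.35×20.8×(182−600) = -20400 J.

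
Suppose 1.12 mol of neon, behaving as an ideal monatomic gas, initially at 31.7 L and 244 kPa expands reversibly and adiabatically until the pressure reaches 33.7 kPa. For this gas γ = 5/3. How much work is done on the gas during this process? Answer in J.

-6350 J

T₁ = P₁V₁/(nR) = 244×31.7/(1.12×8.314) = 831 K.
Adiabatic: T₂/T₁ = (P₂/P₁)^((γ−1)/γ) ⇒ T₂ = 831×(0.138)^0.400 = 376 K; V₂ = 104 L.
ΔU = nCvΔT = 1.12×12.5×(376−831) = -6350 J.
Q = 0 for an adiabatic process, so W = −ΔU = 6350 J.
Work done on the gas = −W_by = -6350 J.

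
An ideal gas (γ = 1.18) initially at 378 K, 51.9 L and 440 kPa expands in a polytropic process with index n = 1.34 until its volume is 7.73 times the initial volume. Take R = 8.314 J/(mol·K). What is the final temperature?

Polytropic n=1.34: T₂ = T₁(V₁/V₂)^(n−1) = 378×(0.129)^0.34 = 189 K; P₂ = P₁(V₁/V₂)^n = 28.4 kPa.

189 K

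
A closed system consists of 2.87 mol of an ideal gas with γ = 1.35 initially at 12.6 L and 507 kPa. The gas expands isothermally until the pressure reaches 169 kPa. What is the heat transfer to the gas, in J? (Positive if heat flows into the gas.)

7020 J

T₁ = P₁V₁/(nR) = 507×12.6/(2.87×8.314) = 268 K.
Isothermal: T stays 268 K; PV = const ⇒ V₂ = 37.8 L, P₂ = 169 kPa.
ΔU = 0 (ideal gas, T constant).
W = nRT ln(V₂/V₁) = 2.87×8.314×268×ln(3.00) = 7020 J.
Q = ΔU + W = 7020 J.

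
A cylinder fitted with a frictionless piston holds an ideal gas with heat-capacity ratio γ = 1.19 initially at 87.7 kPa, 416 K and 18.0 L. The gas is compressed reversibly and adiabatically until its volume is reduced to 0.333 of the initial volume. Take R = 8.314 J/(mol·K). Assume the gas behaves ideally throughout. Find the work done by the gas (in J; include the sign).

n = P₁V₁/(RT₁) = 87.7×18.0/(8.314×416) = 0.456 mol.
Adiabatic: TV^(γ−1) = const ⇒ T₂ = 416×(3.00)^0.190 = 513 K; PV^γ = const ⇒ P₂ = 325 kPa.
ΔU = nCvΔT = 0.456×43.8×(513−416) = 1930 J.
Q = 0 for an adiabatic process, so W = −ΔU = -1930 J.

-1930 J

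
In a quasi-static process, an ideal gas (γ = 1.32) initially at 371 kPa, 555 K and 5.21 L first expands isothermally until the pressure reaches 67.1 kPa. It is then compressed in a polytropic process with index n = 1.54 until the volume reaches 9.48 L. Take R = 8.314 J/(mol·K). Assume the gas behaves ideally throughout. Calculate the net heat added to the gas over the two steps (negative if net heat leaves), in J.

n = P₁V₁/(RT₁) = 371×5.21/(8.314×555) = 0.419 mol.
Step 1 — Isothermal: T stays 555 K; PV = const ⇒ V₂ = 28.8 L, P₂ = 67.1 kPa.
ΔU = 0 (ideal gas, T constant).
W = nRT ln(V₂/V₁) = 0.419×8.314×555×ln(5.53) = 3310 J.
Q = ΔU + W = 3310 J.
State after step 1: P = 67.1 kPa, V = 28.8 L, T = 555 K.
Step 2 — Polytropic n=1.54: T₂ = T₁(V₁/V₂)^(n−1) = 555×(3.04)^0.54 = 1010 K; P₂ = P₁(V₁/V₂)^n = 372 kPa.
W = (P₁V₁−P₂V₂)/(n−1) = (67.1×28.8−372×9.48)/0.54 = -2940 J.
ΔU = nCvΔT = 0.419×26.0×(1010−555) = 4970 J.
Q = ΔU + W = 2020 J.
Net over both steps: W = 362 J, Q = 5330 J, ΔU = 4970 J.

5330 J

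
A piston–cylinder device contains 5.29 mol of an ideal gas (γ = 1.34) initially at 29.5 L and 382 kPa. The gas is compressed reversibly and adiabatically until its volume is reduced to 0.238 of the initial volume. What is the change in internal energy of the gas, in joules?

T₁ = P₁V₁/(nR) = 382×29.5/(5.29×8.314) = 256 K.
Adiabatic: TV^(γ−1) = const ⇒ T₂ = 256×(4.20)^0.340 = 417 K; PV^γ = const ⇒ P₂ = 2610 kPa.
For an ideal gas ΔU = nCvΔT with Cv = R/(γ−1) = 24.5 J/(mol·K).
ΔU = 5.29×24.5×(417−256) = 20900 J.

20900 J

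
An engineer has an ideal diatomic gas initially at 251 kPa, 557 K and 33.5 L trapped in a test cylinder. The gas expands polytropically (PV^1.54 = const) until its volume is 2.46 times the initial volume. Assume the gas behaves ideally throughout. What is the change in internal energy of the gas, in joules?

n = P₁V₁/(RT₁) = 251×33.5/(8.314×557) = 1.82 mol.
Polytropic n=1.54: T₂ = T₁(V₁/V₂)^(n−1) = 557×(0.407)^0.54 = 343 K; P₂ = P₁(V₁/V₂)^n = 62.8 kPa.
For an ideal gas ΔU = nCvΔT with Cv = (5/2)R = 20.8 J/(mol·K).
ΔU = 1.82×20.8×(343−557) = -8090 J.

-8090 J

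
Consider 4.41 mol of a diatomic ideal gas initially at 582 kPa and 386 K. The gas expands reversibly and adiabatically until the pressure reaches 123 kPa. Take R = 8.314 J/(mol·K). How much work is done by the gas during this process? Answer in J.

12700 J

V₁ = nRT₁/P₁ = 4.41×8.314×386/582 = 24.3 L.
Adiabatic: T₂/T₁ = (P₂/P₁)^((γ−1)/γ) ⇒ T₂ = 386×(0.211)^0.286 = 248 K; V₂ = 73.8 L.
ΔU = nCvΔT = 4.41×20.8×(248−386) = -12700 J.
Q = 0 for an adiabatic process, so W = −ΔU = 12700 J.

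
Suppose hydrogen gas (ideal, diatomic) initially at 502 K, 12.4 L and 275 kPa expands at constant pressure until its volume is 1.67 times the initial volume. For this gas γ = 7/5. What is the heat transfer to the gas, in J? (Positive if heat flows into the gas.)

8000 J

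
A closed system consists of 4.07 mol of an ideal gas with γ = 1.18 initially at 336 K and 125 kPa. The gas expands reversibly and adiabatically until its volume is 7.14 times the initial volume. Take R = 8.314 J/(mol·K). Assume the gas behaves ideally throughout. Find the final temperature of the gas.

236 K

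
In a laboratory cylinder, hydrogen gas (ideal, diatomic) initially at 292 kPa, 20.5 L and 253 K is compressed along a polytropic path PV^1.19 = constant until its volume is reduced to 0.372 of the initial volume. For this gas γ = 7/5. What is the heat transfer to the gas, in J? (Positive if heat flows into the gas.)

-3420 J

n = P₁V₁/(RT₁) = 292×20.5/(8.314×253) = 2.85 mol.
Polytropic n=1.19: T₂ = T₁(V₁/V₂)^(n−1) = 253×(2.69)^0.19 = 305 K; P₂ = P₁(V₁/V₂)^n = 947 kPa.
W = (P₁V₁−P₂V₂)/(n−1) = (292×20.5−947×7.63)/0.19 = -6510 J.
ΔU = nCvΔT = 2.85×20.8×(305−253) = 3090 J.
Q = ΔU + W = -3420 J.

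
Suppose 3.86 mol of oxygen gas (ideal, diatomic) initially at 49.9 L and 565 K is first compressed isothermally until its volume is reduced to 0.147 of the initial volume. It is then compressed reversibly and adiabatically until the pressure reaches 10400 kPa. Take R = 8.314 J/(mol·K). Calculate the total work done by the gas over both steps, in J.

P₁ = nRT₁/V₁ = 3.86×8.314×565/49.9 = 363 kPa.
Step 1 — Isothermal: T stays 565 K; PV = const ⇒ V₂ = 7.34 L, P₂ = 2470 kPa.
ΔU = 0 (ideal gas, T constant).
W = nRT ln(V₂/V₁) = 3.86×8.314×565×ln(0.147) = -34800 J.
Q = ΔU + W = -34800 J.
State after step 1: P = 2470 kPa, V = 7.34 L, T = 565 K.
Step 2 — Adiabatic: T₂/T₁ = (P₂/P₁)^((γ−1)/γ) ⇒ T₂ = 565×(4.21)^0.286 = 852 K; V₂ = 2.63 L.
ΔU = nCvΔT = 3.86×20.8×(852−565) = 23000 J.
Q = 0 for an adiabatic process, so W = −ΔU = -23000 J.
Net over both steps: W = -57800 J, Q = -34800 J, ΔU = 23000 J.

-57800 J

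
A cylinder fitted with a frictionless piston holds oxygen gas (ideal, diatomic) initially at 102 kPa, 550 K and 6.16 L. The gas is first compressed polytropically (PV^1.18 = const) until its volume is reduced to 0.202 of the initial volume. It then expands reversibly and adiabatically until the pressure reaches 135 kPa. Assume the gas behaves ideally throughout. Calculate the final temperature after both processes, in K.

n = P₁V₁/(RT₁) = 102×6.16/(8.314×550) = 0.137 mol.
Step 1 — Polytropic n=1.18: T₂ = T₁(V₁/V₂)^(n−1) = 550×(4.95)^0.18 = 733 K; P₂ = P₁(V₁/V₂)^n = 673 kPa.
W = (P₁V₁−P₂V₂)/(n−1) = (102×6.16−673×1.24)/0.18 = -1160 J.
ΔU = nCvΔT = 0.137×20.8×(733−550) = 524 J.
Q = ΔU + W = -641 J.
State after step 1: P = 673 kPa, V = 1.24 L, T = 733 K.
Step 2 — Adiabatic: T₂/T₁ = (P₂/P₁)^((γ−1)/γ) ⇒ T₂ = 733×(0.200)^0.286 = 463 K; V₂ = 3.92 L.
ΔU = nCvΔT = 0.137×20.8×(463−733) = -771 J.
Q = 0 for an adiabatic process, so W = −ΔU = 771 J.
Net over both steps: W = -393 J, Q = -641 J, ΔU = -247 J.

463 K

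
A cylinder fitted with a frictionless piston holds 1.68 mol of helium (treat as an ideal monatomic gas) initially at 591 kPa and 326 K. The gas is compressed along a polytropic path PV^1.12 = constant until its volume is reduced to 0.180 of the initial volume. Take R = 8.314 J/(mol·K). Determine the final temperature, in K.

V₁ = nRT₁/P₁ = 1.68×8.314×326/591 = 7.70 L.
Polytropic n=1.12: T₂ = T₁(V₁/V₂)^(n−1) = 326×(5.56)^0.12 = 400 K; P₂ = P₁(V₁/V₂)^n = 4030 kPa.

400 K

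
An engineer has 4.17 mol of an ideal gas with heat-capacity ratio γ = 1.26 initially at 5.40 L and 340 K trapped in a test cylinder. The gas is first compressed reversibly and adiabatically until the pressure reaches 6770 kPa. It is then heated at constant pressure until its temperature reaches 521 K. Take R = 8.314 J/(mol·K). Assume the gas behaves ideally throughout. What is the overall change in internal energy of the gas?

P₁ = nRT₁/V₁ = 4.17×8.314×340/5.40 = 2180 kPa.
Step 1 — Adiabatic: T₂/T₁ = (P₂/P₁)^((γ−1)/γ) ⇒ T₂ = 340×(3.10)^0.206 = 429 K; V₂ = 2.20 L.
ΔU = nCvΔT = 4.17×32.0×(429−340) = 11900 J.
Q = 0 for an adiabatic process, so W = −ΔU = -11900 J.
State after step 1: P = 6770 kPa, V = 2.20 L, T = 429 K.
Step 2 — Isobaric: P stays 6770 kPa; V/T = const ⇒ T₂ = 521 K, V₂ = 2.67 L.
W = PΔV = 6770×(2.67−2.20) kPa·L = 3170 J.
ΔU = nCvΔT = 4.17×32.0×(521−429) = 12200 J.
Q = ΔU + W = nCpΔT = 15400 J.
Net over both steps: W = -8750 J, Q = 15400 J, ΔU = 24100 J.

24100 J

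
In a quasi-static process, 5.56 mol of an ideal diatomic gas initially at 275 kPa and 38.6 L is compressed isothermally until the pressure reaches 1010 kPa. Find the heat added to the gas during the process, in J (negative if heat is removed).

-13800 J

T₁ = P₁V₁/(nR) = 275×38.6/(5.56×8.314) = 230 K.
Isothermal: T stays 230 K; PV = const ⇒ V₂ = 10.5 L, P₂ = 1010 kPa.
ΔU = 0 (ideal gas, T constant).
W = nRT ln(V₂/V₁) = 5.56×8.314×230×ln(0.272) = -13800 J.
Q = ΔU + W = -13800 J.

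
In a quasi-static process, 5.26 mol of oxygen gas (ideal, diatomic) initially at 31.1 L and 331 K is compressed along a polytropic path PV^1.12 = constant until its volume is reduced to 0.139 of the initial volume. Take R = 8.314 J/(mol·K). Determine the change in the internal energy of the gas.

9670 J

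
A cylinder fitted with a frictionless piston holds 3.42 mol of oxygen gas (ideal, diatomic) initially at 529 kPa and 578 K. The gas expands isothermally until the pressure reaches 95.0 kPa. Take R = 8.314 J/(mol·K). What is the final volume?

173 L

V₁ = nRT₁/P₁ = 3.42×8.314×578/529 = 31.1 L.
Isothermal: T stays 578 K; PV = const ⇒ V₂ = 173 L, P₂ = 95.0 kPa.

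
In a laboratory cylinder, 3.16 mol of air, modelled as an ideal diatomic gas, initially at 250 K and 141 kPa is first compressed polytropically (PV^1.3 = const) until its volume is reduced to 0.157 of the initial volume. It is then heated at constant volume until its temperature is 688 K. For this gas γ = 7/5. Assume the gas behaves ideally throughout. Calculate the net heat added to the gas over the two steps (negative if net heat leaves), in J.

12500 J

V₁ = nRT₁/P₁ = 3.16×8.314×250/141 = 46.6 L.
Step 1 — Polytropic n=1.3: T₂ = T₁(V₁/V₂)^(n−1) = 250×(6.37)^0.30 = 436 K; P₂ = P₁(V₁/V₂)^n = 1570 kPa.
W = (P₁V₁−P₂V₂)/(n−1) = (141×46.6−1570×7.31)/0.30 = -16300 J.
ΔU = nCvΔT = 3.16×20.8×(436−250) = 12200 J.
Q = ΔU + W = -4070 J.
State after step 1: P = 1570 kPa, V = 7.31 L, T = 436 K.
Step 2 — Isochoric: V stays 7.31 L; P/T = const ⇒ T₂ = 688 K, P₂ = 2470 kPa.
W = 0 (no volume change).
ΔU = nCvΔT = 3.16×20.8×(688−436) = 16600 J.
Q = ΔU = 16600 J.
Net over both steps: W = -16300 J, Q = 12500 J, ΔU = 28800 J.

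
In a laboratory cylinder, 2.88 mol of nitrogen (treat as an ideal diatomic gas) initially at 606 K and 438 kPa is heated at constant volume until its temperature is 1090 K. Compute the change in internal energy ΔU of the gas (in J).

29000 J

V₁ = nRT₁/P₁ = 2.88×8.314×606/438 = 33.1 L.
Isochoric: V stays 33.1 L; P/T = const ⇒ T₂ = 1090 K, P₂ = 788 kPa.
For an ideal gas ΔU = nCvΔT with Cv = (5/2)R = 20.8 J/(mol·K).
ΔU = 2.88×20.8×(1090−606) = 29000 J.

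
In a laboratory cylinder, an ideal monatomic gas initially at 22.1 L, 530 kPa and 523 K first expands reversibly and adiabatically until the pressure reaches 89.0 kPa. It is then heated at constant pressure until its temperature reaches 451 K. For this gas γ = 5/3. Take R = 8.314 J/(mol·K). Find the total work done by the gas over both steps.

n = P₁V₁/(RT₁) = 530×22.1/(8.314×523) = 2.69 mol.
Step 1 — Adiabatic: T₂/T₁ = (P₂/P₁)^((γ−1)/γ) ⇒ T₂ = 523×(0.168)^0.400 = 256 K; V₂ = 64.5 L.
ΔU = nCvΔT = 2.69×12.5×(256−523) = -8960 J.
Q = 0 for an adiabatic process, so W = −ΔU = 8960 J.
State after step 1: P = 89.0 kPa, V = 64.5 L, T = 256 K.
Step 2 — Isobaric: P stays 89.0 kPa; V/T = const ⇒ T₂ = 451 K, V₂ = 113 L.
W = PΔV = 89.0×(113−64.5) kPa·L = 4360 J.
ΔU = nCvΔT = 2.69×12.5×(451−256) = 6540 J.
Q = ΔU + W = nCpΔT = 10900 J.
Net over both steps: W = 13300 J, Q = 10900 J, ΔU = -2420 J.

13300 J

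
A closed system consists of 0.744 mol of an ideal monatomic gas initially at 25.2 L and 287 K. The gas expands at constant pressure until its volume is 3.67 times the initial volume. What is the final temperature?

P₁ = nRT₁/V₁ = 0.744×8.314×287/25.2 = 70.4 kPa.
Isobaric: P stays 70.4 kPa; V/T = const ⇒ T₂ = 1050 K, V₂ = 92.5 L.

1050 K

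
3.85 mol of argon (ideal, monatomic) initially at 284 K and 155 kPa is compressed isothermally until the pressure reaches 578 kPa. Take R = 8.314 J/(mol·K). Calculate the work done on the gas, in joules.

12000 J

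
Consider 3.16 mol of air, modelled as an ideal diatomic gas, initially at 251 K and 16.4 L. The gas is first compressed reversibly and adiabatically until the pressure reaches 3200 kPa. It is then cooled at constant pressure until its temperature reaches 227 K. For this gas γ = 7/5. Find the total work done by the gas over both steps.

-19300 J

P₁ = nRT₁/V₁ = 3.16×8.314×251/16.4 = 402 kPa.
Step 1 — Adiabatic: T₂/T₁ = (P₂/P₁)^((γ−1)/γ) ⇒ T₂ = 251×(7.96)^0.286 = 454 K; V₂ = 3.73 L.
ΔU = nCvΔT = 3.16×20.8×(454−251) = 13300 J.
Q = 0 for an adiabatic process, so W = −ΔU = -13300 J.
State after step 1: P = 3200 kPa, V = 3.73 L, T = 454 K.
Step 2 — Isobaric: P stays 3200 kPa; V/T = const ⇒ T₂ = 227 K, V₂ = 1.86 L.
W = PΔV = 3200×(1.86−3.73) kPa·L = -5960 J.
ΔU = nCvΔT = 3.16×20.8×(227−454) = -14900 J.
Q = ΔU + W = nCpΔT = -20900 J.
Net over both steps: W = -19300 J, Q = -20900 J, ΔU = -1580 J.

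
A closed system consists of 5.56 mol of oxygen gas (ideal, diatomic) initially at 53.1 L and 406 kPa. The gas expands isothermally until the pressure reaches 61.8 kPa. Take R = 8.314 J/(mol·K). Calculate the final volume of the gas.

349 L

T₁ = P₁V₁/(nR) = 406×53.1/(5.56×8.314) = 466 K.
Isothermal: T stays 466 K; PV = const ⇒ V₂ = 349 L, P₂ = 61.8 kPa.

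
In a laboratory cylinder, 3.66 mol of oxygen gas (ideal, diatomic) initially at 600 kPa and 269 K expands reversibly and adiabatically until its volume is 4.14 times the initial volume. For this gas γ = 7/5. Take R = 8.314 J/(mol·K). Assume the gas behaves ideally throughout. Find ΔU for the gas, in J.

-8870 J

V₁ = nRT₁/P₁ = 3.66×8.314×269/600 = 13.6 L.
Adiabatic: TV^(γ−1) = const ⇒ T₂ = 269×(0.242)^0.400 = 152 K; PV^γ = const ⇒ P₂ = 82.1 kPa.
For an ideal gas ΔU = nCvΔT with Cv = (5/2)R = 20.8 J/(mol·K).
ΔU = 3.66×20.8×(152−269) = -8870 J.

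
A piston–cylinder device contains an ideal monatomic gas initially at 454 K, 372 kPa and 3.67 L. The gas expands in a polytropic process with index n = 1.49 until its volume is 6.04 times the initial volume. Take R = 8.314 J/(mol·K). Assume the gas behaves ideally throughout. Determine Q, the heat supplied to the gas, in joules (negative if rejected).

432 J

n = P₁V₁/(RT₁) = 372×3.67/(8.314×454) = 0.362 mol.
Polytropic n=1.49: T₂ = T₁(V₁/V₂)^(n−1) = 454×(0.166)^0.49 = 188 K; P₂ = P₁(V₁/V₂)^n = 25.5 kPa.
W = (P₁V₁−P₂V₂)/(n−1) = (372×3.67−25.5×22.2)/0.49 = 1630 J.
ΔU = nCvΔT = 0.362×12.5×(188−454) = -1200 J.
Q = ΔU + W = 432 J.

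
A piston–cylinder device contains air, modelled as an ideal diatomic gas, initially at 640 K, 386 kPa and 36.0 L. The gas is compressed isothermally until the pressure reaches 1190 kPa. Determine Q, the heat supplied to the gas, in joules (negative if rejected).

-15600 J

n = P₁V₁/(RT₁) = 386×36.0/(8.314×640) = 2.61 mol.
Isothermal: T stays 640 K; PV = const ⇒ V₂ = 11.7 L, P₂ = 1190 kPa.
ΔU = 0 (ideal gas, T constant).
W = nRT ln(V₂/V₁) = 2.61×8.314×640×ln(0.324) = -15600 J.
Q = ΔU + W = -15600 J.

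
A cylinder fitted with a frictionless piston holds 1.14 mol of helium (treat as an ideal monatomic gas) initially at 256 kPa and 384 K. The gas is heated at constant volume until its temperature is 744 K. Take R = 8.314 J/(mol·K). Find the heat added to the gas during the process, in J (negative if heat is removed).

5120 J

V₁ = nRT₁/P₁ = 1.14×8.314×384/256 = 14.2 L.
Isochoric: V stays 14.2 L; P/T = const ⇒ T₂ = 744 K, P₂ = 496 kPa.
W = 0 (no volume change).
ΔU = nCvΔT = 1.14×12.5×(744−384) = 5120 J.
Q = ΔU = 5120 J.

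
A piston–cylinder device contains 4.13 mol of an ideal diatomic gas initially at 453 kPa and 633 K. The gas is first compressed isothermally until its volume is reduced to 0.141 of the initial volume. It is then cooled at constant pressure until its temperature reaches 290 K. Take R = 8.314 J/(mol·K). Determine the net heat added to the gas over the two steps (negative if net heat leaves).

-83800 J

V₁ = nRT₁/P₁ = 4.13×8.314×633/453 = 48.0 L.
Step 1 — Isothermal: T stays 633 K; PV = const ⇒ V₂ = 6.77 L, P₂ = 3210 kPa.
ΔU = 0 (ideal gas, T constant).
W = nRT ln(V₂/V₁) = 4.13×8.314×633×ln(0.141) = -42600 J.
Q = ΔU + W = -42600 J.
State after step 1: P = 3210 kPa, V = 6.77 L, T = 633 K.
Step 2 — Isobaric: P stays 3210 kPa; V/T = const ⇒ T₂ = 290 K, V₂ = 3.10 L.
W = PΔV = 3210×(3.10−6.77) kPa·L = -11800 J.
ΔU = nCvΔT = 4.13×20.8×(290−633) = -29400 J.
Q = ΔU + W = nCpΔT = -41200 J.
Net over both steps: W = -54400 J, Q = -83800 J, ΔU = -29400 J.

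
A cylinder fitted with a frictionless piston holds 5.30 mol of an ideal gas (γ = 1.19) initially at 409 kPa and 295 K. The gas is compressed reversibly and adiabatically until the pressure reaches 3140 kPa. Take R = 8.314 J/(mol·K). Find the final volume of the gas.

V₁ = nRT₁/P₁ = 5.30×8.314×295/409 = 31.8 L.
Adiabatic: T₂/T₁ = (P₂/P₁)^((γ−1)/γ) ⇒ T₂ = 295×(7.68)^0.160 = 408 K; V₂ = 5.73 L.

5.73 L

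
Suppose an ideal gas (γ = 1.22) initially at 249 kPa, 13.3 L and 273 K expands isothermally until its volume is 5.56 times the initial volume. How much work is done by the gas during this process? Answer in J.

n = P₁V₁/(RT₁) = 249×13.3/(8.314×273) = 1.46 mol.
Isothermal: T stays 273 K; PV = const ⇒ V₂ = 73.9 L, P₂ = 44.8 kPa.
W = nRT ln(V₂/V₁) = 1.46×8.314×273×ln(5.56) = 5680 J.

5680 J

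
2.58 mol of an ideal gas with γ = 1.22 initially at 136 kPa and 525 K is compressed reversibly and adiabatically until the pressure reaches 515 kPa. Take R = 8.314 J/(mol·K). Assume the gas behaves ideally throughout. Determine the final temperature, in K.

667 K

V₁ = nRT₁/P₁ = 2.58×8.314×525/136 = 82.8 L.
Adiabatic: T₂/T₁ = (P₂/P₁)^((γ−1)/γ) ⇒ T₂ = 525×(3.79)^0.180 = 667 K; V₂ = 27.8 L.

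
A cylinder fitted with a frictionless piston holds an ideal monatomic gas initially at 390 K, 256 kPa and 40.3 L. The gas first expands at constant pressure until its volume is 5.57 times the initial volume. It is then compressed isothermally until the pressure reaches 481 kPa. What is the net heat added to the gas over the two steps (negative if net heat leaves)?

81600 J

n = P₁V₁/(RT₁) = 256×40.3/(8.314×390) = 3.18 mol.
Step 1 — Isobaric: P stays 256 kPa; V/T = const ⇒ T₂ = 2170 K, V₂ = 224 L.
W = PΔV = 256×(224−40.3) kPa·L = 47100 J.
ΔU = nCvΔT = 3.18×12.5×(2170−390) = 70700 J.
Q = ΔU + W = nCpΔT = 118000 J.
State after step 1: P = 256 kPa, V = 224 L, T = 2170 K.
Step 2 — Isothermal: T stays 2170 K; PV = const ⇒ V₂ = 119 L, P₂ = 481 kPa.
ΔU = 0 (ideal gas, T constant).
W = nRT ln(V₂/V₁) = 3.18×8.314×2170×ln(0.532) = -36200 J.
Q = ΔU + W = -36200 J.
Net over both steps: W = 10900 J, Q = 81600 J, ΔU = 70700 J.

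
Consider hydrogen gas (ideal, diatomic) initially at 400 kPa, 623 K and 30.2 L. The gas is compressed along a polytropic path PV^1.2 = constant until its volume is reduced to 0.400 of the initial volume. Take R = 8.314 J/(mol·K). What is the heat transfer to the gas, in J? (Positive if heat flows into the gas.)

n = P₁V₁/(RT₁) = 400×30.2/(8.314×623) = 2.33 mol.
Polytropic n=1.2: T₂ = T₁(V₁/V₂)^(n−1) = 623×(2.50)^0.20 = 748 K; P₂ = P₁(V₁/V₂)^n = 1200 kPa.
W = (P₁V₁−P₂V₂)/(n−1) = (400×30.2−1200×12.1)/0.20 = -12100 J.
ΔU = nCvΔT = 2.33×20.8×(748−623) = 6070 J.
Q = ΔU + W = -6070 J.

-6070 J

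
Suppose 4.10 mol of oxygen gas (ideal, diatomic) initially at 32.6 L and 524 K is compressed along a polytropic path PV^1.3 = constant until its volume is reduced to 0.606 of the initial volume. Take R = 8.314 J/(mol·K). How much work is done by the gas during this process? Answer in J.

-9650 J

P₁ = nRT₁/V₁ = 4.10×8.314×524/32.6 = 548 kPa.
Polytropic n=1.3: T₂ = T₁(V₁/V₂)^(n−1) = 524×(1.65)^0.30 = 609 K; P₂ = P₁(V₁/V₂)^n = 1050 kPa.
W = (P₁V₁−P₂V₂)/(n−1) = (548×32.6−1050×19.8)/0.30 = -9650 J.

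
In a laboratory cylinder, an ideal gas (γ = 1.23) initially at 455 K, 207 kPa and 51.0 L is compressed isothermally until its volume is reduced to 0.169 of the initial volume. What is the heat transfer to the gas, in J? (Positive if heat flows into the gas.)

-18800 J

n = P₁V₁/(RT₁) = 207×51.0/(8.314×455) = 2.79 mol.
Isothermal: T stays 455 K; PV = const ⇒ V₂ = 8.62 L, P₂ = 1220 kPa.
ΔU = 0 (ideal gas, T constant).
W = nRT ln(V₂/V₁) = 2.79×8.314×455×ln(0.169) = -18800 J.
Q = ΔU + W = -18800 J.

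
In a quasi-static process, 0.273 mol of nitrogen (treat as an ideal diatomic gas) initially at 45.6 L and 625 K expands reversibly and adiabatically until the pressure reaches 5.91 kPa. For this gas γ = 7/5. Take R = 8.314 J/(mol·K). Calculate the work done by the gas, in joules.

P₁ = nRT₁/V₁ = 0.273×8.314×625/45.6 = 31.1 kPa.
Adiabatic: T₂/T₁ = (P₂/P₁)^((γ−1)/γ) ⇒ T₂ = 625×(0.190)^0.286 = 389 K; V₂ = 149 L.
ΔU = nCvΔT = 0.273×20.8×(389−625) = -1340 J.
Q = 0 for an adiabatic process, so W = −ΔU = 1340 J.

1340 J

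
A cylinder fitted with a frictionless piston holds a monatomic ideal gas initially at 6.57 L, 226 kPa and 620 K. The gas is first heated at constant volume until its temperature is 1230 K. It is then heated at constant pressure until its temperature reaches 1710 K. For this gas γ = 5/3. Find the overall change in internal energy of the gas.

3920 J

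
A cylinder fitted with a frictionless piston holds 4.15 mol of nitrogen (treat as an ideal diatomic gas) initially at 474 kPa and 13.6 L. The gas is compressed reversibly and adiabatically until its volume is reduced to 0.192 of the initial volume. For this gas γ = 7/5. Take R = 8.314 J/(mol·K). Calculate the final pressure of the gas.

T₁ = P₁V₁/(nR) = 474×13.6/(4.15×8.314) = 187 K.
Adiabatic: TV^(γ−1) = const ⇒ T₂ = 187×(5.21)^0.400 = 362 K; PV^γ = const ⇒ P₂ = 4780 kPa.

4780 kPa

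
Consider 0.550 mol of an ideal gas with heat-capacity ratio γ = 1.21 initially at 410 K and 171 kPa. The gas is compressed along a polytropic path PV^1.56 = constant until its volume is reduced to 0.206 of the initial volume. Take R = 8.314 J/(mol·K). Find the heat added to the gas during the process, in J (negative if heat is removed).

V₁ = nRT₁/P₁ = 0.550×8.314×410/171 = 11.0 L.
Polytropic n=1.56: T₂ = T₁(V₁/V₂)^(n−1) = 410×(4.85)^0.56 = 993 K; P₂ = P₁(V₁/V₂)^n = 2010 kPa.
W = (P₁V₁−P₂V₂)/(n−1) = (171×11.0−2010×2.26)/0.56 = -4760 J.
ΔU = nCvΔT = 0.550×39.6×(993−410) = 12700 J.
Q = ΔU + W = 7940 J.

7940 J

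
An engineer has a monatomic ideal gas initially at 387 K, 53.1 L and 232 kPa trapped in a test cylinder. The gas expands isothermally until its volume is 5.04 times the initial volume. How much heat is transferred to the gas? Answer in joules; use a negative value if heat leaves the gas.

n = P₁V₁/(RT₁) = 232×53.1/(8.314×387) = 3.83 mol.
Isothermal: T stays 387 K; PV = const ⇒ V₂ = 268 L, P₂ = 46.0 kPa.
ΔU = 0 (ideal gas, T constant).
W = nRT ln(V₂/V₁) = 3.83×8.314×387×ln(5.04) = 19900 J.
Q = ΔU + W = 19900 J.

19900 J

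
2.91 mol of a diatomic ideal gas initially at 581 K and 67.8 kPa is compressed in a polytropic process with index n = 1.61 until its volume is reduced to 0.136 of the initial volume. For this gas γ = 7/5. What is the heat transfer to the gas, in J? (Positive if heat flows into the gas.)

V₁ = nRT₁/P₁ = 2.91×8.314×581/67.8 = 207 L.
Polytropic n=1.61: T₂ = T₁(V₁/V₂)^(n−1) = 581×(7.35)^0.61 = 1960 K; P₂ = P₁(V₁/V₂)^n = 1680 kPa.
W = (P₁V₁−P₂V₂)/(n−1) = (67.8×207−1680×28.2)/0.61 = -54800 J.
ΔU = nCvΔT = 2.91×20.8×(1960−581) = 83500 J.
Q = ΔU + W = 28800 J.

28800 J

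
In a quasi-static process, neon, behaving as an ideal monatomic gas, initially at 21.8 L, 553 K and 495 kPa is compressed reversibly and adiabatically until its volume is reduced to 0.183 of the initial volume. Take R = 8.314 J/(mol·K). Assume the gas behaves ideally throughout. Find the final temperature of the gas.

1720 K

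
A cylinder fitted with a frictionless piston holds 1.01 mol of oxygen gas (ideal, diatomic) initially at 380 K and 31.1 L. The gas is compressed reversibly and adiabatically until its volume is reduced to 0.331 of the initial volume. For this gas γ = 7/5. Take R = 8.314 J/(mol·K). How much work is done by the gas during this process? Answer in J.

-4440 J

P₁ = nRT₁/V₁ = 1.01×8.314×380/31.1 = 103 kPa.
Adiabatic: TV^(γ−1) = const ⇒ T₂ = 380×(3.02)^0.400 = 591 K; PV^γ = const ⇒ P₂ = 482 kPa.
ΔU = nCvΔT = 1.01×20.8×(591−380) = 4440 J.
Q = 0 for an adiabatic process, so W = −ΔU = -4440 J.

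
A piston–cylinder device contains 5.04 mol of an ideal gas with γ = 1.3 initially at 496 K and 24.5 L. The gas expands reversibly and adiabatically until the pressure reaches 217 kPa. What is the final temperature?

362 K

P₁ = nRT₁/V₁ = 5.04×8.314×496/24.5 = 848 kPa.
Adiabatic: T₂/T₁ = (P₂/P₁)^((γ−1)/γ) ⇒ T₂ = 496×(0.256)^0.231 = 362 K; V₂ = 69.9 L.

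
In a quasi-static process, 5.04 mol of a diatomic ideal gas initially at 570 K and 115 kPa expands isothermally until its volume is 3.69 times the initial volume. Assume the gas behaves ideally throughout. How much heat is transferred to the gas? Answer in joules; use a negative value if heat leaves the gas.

31200 J

V₁ = nRT₁/P₁ = 5.04×8.314×570/115 = 208 L.
Isothermal: T stays 570 K; PV = const ⇒ V₂ = 766 L, P₂ = 31.2 kPa.
ΔU = 0 (ideal gas, T constant).
W = nRT ln(V₂/V₁) = 5.04×8.314×570×ln(3.69) = 31200 J.
Q = ΔU + W = 31200 J.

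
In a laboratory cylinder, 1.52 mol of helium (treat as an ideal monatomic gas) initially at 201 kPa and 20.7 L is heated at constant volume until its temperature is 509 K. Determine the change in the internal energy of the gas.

3410 J

T₁ = P₁V₁/(nR) = 201×20.7/(1.52×8.314) = 329 K.
Isochoric: V stays 20.7 L; P/T = const ⇒ T₂ = 509 K, P₂ = 311 kPa.
For an ideal gas ΔU = nCvΔT with Cv = (3/2)R = 12.5 J/(mol·K).
ΔU = 1.52×12.5×(509−329) = 3410 J.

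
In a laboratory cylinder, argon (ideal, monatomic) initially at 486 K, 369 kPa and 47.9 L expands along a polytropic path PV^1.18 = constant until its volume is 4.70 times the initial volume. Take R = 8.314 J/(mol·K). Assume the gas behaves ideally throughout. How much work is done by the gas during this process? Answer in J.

n = P₁V₁/(RT₁) = 369×47.9/(8.314×486) = 4.37 mol.
Polytropic n=1.18: T₂ = T₁(V₁/V₂)^(n−1) = 486×(0.213)^0.18 = 368 K; P₂ = P₁(V₁/V₂)^n = 59.4 kPa.
W = (P₁V₁−P₂V₂)/(n−1) = (369×47.9−59.4×225)/0.18 = 23900 J.

23900 J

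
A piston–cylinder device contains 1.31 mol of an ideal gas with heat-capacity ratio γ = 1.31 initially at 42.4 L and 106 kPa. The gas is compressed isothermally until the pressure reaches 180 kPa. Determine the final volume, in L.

T₁ = P₁V₁/(nR) = 106×42.4/(1.31×8.314) = 413 K.
Isothermal: T stays 413 K; PV = const ⇒ V₂ = 25.0 L, P₂ = 180 kPa.

25.0 L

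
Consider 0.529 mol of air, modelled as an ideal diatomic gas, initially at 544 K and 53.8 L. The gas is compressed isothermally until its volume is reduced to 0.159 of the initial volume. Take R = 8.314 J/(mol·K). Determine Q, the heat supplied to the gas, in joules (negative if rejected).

-4400 J

P₁ = nRT₁/V₁ = 0.529×8.314×544/53.8 = 44.5 kPa.
Isothermal: T stays 544 K; PV = const ⇒ V₂ = 8.55 L, P₂ = 280 kPa.
ΔU = 0 (ideal gas, T constant).
W = nRT ln(V₂/V₁) = 0.529×8.314×544×ln(0.159) = -4400 J.
Q = ΔU + W = -4400 J.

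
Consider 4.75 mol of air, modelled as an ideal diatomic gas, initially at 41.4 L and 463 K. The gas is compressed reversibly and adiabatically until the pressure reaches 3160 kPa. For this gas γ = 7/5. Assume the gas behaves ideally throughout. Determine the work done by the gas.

-34500 J

P₁ = nRT₁/V₁ = 4.75×8.314×463/41.4 = 442 kPa.
Adiabatic: T₂/T₁ = (P₂/P₁)^((γ−1)/γ) ⇒ T₂ = 463×(7.15)^0.286 = 812 K; V₂ = 10.2 L.
ΔU = nCvΔT = 4.75×20.8×(812−463) = 34500 J.
Q = 0 for an adiabatic process, so W = −ΔU = -34500 J.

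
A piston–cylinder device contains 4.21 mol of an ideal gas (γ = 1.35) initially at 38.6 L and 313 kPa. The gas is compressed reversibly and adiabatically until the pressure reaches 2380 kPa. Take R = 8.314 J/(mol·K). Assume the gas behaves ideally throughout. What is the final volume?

T₁ = P₁V₁/(nR) = 313×38.6/(4.21×8.314) = 345 K.
Adiabatic: T₂/T₁ = (P₂/P₁)^((γ−1)/γ) ⇒ T₂ = 345×(7.60)^0.259 = 584 K; V₂ = 8.59 L.

8.59 L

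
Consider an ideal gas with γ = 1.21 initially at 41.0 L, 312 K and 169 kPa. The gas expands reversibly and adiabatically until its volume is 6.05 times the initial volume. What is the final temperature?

214 K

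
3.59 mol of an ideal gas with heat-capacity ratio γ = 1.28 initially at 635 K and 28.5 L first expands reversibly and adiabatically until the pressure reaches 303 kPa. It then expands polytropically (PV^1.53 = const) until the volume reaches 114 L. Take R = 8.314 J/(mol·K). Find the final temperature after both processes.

P₁ = nRT₁/V₁ = 3.59×8.314×635/28.5 = 665 kPa.
Step 1 — Adiabatic: T₂/T₁ = (P₂/P₁)^((γ−1)/γ) ⇒ T₂ = 635×(0.456)^0.219 = 535 K; V₂ = 52.7 L.
ΔU = nCvΔT = 3.59×29.7×(535−635) = -10700 J.
Q = 0 for an adiabatic process, so W = −ΔU = 10700 J.
State after step 1: P = 303 kPa, V = 52.7 L, T = 535 K.
Step 2 — Polytropic n=1.53: T₂ = T₁(V₁/V₂)^(n−1) = 535×(0.462)^0.53 = 355 K; P₂ = P₁(V₁/V₂)^n = 93.0 kPa.
W = (P₁V₁−P₂V₂)/(n−1) = (303×52.7−93.0×114)/0.53 = 10100 J.
ΔU = nCvΔT = 3.59×29.7×(355−535) = -19100 J.
Q = ΔU + W = -9030 J.
Net over both steps: W = 20800 J, Q = -9030 J, ΔU = -29800 J.

355 K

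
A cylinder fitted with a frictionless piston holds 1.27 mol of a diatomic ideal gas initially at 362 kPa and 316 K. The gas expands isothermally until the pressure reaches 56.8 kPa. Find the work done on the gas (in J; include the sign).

-6180 J

V₁ = nRT₁/P₁ = 1.27×8.314×316/362 = 9.22 L.
Isothermal: T stays 316 K; PV = const ⇒ V₂ = 58.7 L, P₂ = 56.8 kPa.
W = nRT ln(V₂/V₁) = 1.27×8.314×316×ln(6.37) = 6180 J.
Work done on the gas = −W_by = -6180 J.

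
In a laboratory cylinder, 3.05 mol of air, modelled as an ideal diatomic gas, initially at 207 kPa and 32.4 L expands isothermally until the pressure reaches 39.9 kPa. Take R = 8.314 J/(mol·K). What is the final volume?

168 L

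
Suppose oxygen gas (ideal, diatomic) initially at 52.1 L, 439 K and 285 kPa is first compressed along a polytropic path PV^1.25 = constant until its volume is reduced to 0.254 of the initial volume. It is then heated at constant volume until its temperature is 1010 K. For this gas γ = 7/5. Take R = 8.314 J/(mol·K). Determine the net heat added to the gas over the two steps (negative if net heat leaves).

n = P₁V₁/(RT₁) = 285×52.1/(8.314×439) = 4.07 mol.
Step 1 — Polytropic n=1.25: T₂ = T₁(V₁/V₂)^(n−1) = 439×(3.94)^0.25 = 618 K; P₂ = P₁(V₁/V₂)^n = 1580 kPa.
W = (P₁V₁−P₂V₂)/(n−1) = (285×52.1−1580×13.2)/0.25 = -24300 J.
ΔU = nCvΔT = 4.07×20.8×(618−439) = 15200 J.
Q = ΔU + W = -9100 J.
State after step 1: P = 1580 kPa, V = 13.2 L, T = 618 K.
Step 2 — Isochoric: V stays 13.2 L; P/T = const ⇒ T₂ = 1010 K, P₂ = 2580 kPa.
W = 0 (no volume change).
ΔU = nCvΔT = 4.07×20.8×(1010−618) = 33100 J.
Q = ΔU = 33100 J.
Net over both steps: W = -24300 J, Q = 24000 J, ΔU = 48300 J.

24000 J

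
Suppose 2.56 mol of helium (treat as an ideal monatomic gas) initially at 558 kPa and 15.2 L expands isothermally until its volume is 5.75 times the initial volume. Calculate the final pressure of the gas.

97.0 kPa

T₁ = P₁V₁/(nR) = 558×15.2/(2.56×8.314) = 398 K.
Isothermal: T stays 398 K; PV = const ⇒ V₂ = 87.4 L, P₂ = 97.0 kPa.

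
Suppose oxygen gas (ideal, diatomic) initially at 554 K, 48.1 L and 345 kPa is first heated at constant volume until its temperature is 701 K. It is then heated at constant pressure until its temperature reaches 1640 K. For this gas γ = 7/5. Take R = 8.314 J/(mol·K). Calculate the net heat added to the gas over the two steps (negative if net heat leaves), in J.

109000 J

n = P₁V₁/(RT₁) = 345×48.1/(8.314×554) = 3.60 mol.
Step 1 — Isochoric: V stays 48.1 L; P/T = const ⇒ T₂ = 701 K, P₂ = 437 kPa.
W = 0 (no volume change).
ΔU = nCvΔT = 3.60×20.8×(701−554) = 11000 J.
Q = ΔU = 11000 J.
State after step 1: P = 437 kPa, V = 48.1 L, T = 701 K.
Step 2 — Isobaric: P stays 437 kPa; V/T = const ⇒ T₂ = 1640 K, V₂ = 113 L.
W = PΔV = 437×(113−48.1) kPa·L = 28100 J.
ΔU = nCvΔT = 3.60×20.8×(1640−701) = 70300 J.
Q = ΔU + W = nCpΔT = 98400 J.
Net over both steps: W = 28100 J, Q = 109000 J, ΔU = 81300 J.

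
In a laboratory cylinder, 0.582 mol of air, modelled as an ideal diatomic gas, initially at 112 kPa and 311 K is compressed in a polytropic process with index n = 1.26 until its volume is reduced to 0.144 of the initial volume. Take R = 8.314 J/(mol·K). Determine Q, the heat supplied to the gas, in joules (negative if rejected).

V₁ = nRT₁/P₁ = 0.582×8.314×311/112 = 13.4 L.
Polytropic n=1.26: T₂ = T₁(V₁/V₂)^(n−1) = 311×(6.94)^0.26 = 515 K; P₂ = P₁(V₁/V₂)^n = 1290 kPa.
W = (P₁V₁−P₂V₂)/(n−1) = (112×13.4−1290×1.93)/0.26 = -3790 J.
ΔU = nCvΔT = 0.582×20.8×(515−311) = 2460 J.
Q = ΔU + W = -1330 J.

-1330 J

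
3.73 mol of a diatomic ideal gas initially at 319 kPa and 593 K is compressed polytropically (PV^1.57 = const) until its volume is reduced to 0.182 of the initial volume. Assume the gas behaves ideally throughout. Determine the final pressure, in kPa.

4630 kPa

V₁ = nRT₁/P₁ = 3.73×8.314×593/319 = 57.6 L.
Polytropic n=1.57: T₂ = T₁(V₁/V₂)^(n−1) = 593×(5.49)^0.57 = 1570 K; P₂ = P₁(V₁/V₂)^n = 4630 kPa.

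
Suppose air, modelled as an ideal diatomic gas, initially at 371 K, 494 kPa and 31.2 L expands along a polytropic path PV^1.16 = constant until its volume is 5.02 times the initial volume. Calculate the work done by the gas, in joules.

21900 J

n = P₁V₁/(RT₁) = 494×31.2/(8.314×371) = 5.00 mol.
Polytropic n=1.16: T₂ = T₁(V₁/V₂)^(n−1) = 371×(0.199)^0.16 = 287 K; P₂ = P₁(V₁/V₂)^n = 76.0 kPa.
W = (P₁V₁−P₂V₂)/(n−1) = (494×31.2−76.0×157)/0.16 = 21900 J.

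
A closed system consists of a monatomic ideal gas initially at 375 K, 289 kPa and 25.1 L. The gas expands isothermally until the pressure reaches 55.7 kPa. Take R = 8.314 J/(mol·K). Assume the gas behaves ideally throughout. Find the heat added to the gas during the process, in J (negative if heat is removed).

11900 J

n = P₁V₁/(RT₁) = 289×25.1/(8.314×375) = 2.33 mol.
Isothermal: T stays 375 K; PV = const ⇒ V₂ = 130 L, P₂ = 55.7 kPa.
ΔU = 0 (ideal gas, T constant).
W = nRT ln(V₂/V₁) = 2.33×8.314×375×ln(5.19) = 11900 J.
Q = ΔU + W = 11900 J.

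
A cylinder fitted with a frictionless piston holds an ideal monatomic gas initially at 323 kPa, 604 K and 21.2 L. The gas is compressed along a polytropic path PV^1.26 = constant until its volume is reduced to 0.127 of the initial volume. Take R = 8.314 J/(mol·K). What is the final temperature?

1030 K

Polytropic n=1.26: T₂ = T₁(V₁/V₂)^(n−1) = 604×(7.87)^0.26 = 1030 K; P₂ = P₁(V₁/V₂)^n = 4350 kPa.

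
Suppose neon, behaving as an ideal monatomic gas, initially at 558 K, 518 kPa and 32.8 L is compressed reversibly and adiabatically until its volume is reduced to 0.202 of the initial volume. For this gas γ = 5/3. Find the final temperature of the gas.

1620 K

Adiabatic: TV^(γ−1) = const ⇒ T₂ = 558×(4.95)^0.667 = 1620 K; PV^γ = const ⇒ P₂ = 7450 kPa.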